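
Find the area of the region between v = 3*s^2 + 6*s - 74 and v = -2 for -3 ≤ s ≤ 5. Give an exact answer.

The difference (3*s^2 + 6*s - 74) - (-2) = 3*s^2 + 6*s - 72 changes sign at s = 4 inside [-3, 5], so split the integral there.
∫[-3,4] (3*s^2 + 6*s - 72) ds = -392; the area of that piece is 392.
∫[4,5] (3*s^2 + 6*s - 72) ds = 16.
Total area = 392 + 16 = 408.

408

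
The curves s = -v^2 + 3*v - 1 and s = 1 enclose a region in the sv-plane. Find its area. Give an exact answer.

1/6

Both boundary curves give s as a function of v, so integrate with respect to v. Setting them equal: -v^2 + 3*v - 2 = 0, i.e. -(v - 2)*(v - 1) = 0, so they meet at v = 1, 2.
For v in [1, 2], s = -v^2 + 3*v - 1 is on the right; area = ∫[1,2] (-v^2 + 3*v - 2) dv = 1/6.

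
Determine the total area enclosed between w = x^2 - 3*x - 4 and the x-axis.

125/6

The curve meets the x-axis where x^2 - 3*x - 4 = 0, i.e. (x - 4)*(x + 1) = 0, at x = -1, 4.
On [-1, 4] the curve lies below the axis; ∫[-1,4] (x^2 - 3*x - 4) dx = -125/6, giving area 125/6.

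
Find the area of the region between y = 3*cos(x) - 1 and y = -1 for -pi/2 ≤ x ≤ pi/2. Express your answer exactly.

On [-pi/2, pi/2], (3*cos(x) - 1) - (-1) = 3*cos(x) is ≥ 0 throughout, so the area is a single integral of |3*cos(x)|.
∫[-pi/2,pi/2] (3*cos(x)) dx = 6.

6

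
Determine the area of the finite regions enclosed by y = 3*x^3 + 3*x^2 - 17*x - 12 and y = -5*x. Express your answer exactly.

71/2

Set the curves equal: 3*x^3 + 3*x^2 - 17*x - 12 = -5*x, so 3*x^3 + 3*x^2 - 12*x - 12 = 0, which factors as 3*(x - 2)*(x + 1)*(x + 2) = 0. The curves meet at x = -2, -1, 2.
On [-2, -1], y = 3*x^3 + 3*x^2 - 17*x - 12 is on top; that piece has area ∫[-2,-1] (3*x^3 + 3*x^2 - 12*x - 12) dx = 7/4.
On [-1, 2], y = -5*x is on top; that piece has area ∫[-1,2] (-(3*x^3 + 3*x^2 - 12*x - 12)) dx = 135/4.
Total enclosed area = 7/4 + 135/4 = 71/2.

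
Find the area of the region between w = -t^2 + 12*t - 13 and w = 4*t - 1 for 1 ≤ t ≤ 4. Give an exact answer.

The difference (-t^2 + 12*t - 13) - (4*t - 1) = -t^2 + 8*t - 12 changes sign at t = 2 inside [1, 4], so split the integral there.
∫[1,2] (-t^2 + 8*t - 12) dt = -7/3; the area of that piece is 7/3.
∫[2,4] (-t^2 + 8*t - 12) dt = 16/3.
Total area = 7/3 + 16/3 = 23/3.

23/3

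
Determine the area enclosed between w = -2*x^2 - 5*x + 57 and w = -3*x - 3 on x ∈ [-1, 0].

181/3

On [-1, 0], (-2*x^2 - 5*x + 57) - (-3*x - 3) = -2*x^2 - 2*x + 60 is ≥ 0 throughout, so the area is a single integral of |-2*x^2 - 2*x + 60|.
∫[-1,0] (-2*x^2 - 2*x + 60) dx = 181/3.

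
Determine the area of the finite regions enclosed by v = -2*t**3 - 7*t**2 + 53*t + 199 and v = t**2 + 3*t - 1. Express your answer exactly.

4019/3

Set the curves equal: -2*t**3 - 7*t**2 + 53*t + 199 = t**2 + 3*t - 1, so -2*t**3 - 8*t**2 + 50*t + 200 = 0, which factors as -2*(t - 5)*(t + 4)*(t + 5) = 0. The curves meet at t = -5, -4, 5.
On [-5, -4], v = t**2 + 3*t - 1 is on top; that piece has area ∫[-5,-4] (-(-2*t**3 - 8*t**2 + 50*t + 200)) dt = 19/6.
On [-4, 5], v = -2*t**3 - 7*t**2 + 53*t + 199 is on top; that piece has area ∫[-4,5] (-2*t**3 - 8*t**2 + 50*t + 200) dt = 2673/2.
Total enclosed area = 19/6 + 2673/2 = 4019/3.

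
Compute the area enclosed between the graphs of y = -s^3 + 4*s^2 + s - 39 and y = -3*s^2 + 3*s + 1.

Set the curves equal: -s^3 + 4*s^2 + s - 39 = -3*s^2 + 3*s + 1, so -s^3 + 7*s^2 - 2*s - 40 = 0, which factors as -(s - 5)*(s - 4)*(s + 2) = 0. The curves meet at s = -2, 4, 5.
On [-2, 4], y = -3*s^2 + 3*s + 1 is on top; that piece has area ∫[-2,4] (-(-s^3 + 7*s^2 - 2*s - 40)) ds = 144.
On [4, 5], y = -s^3 + 4*s^2 + s - 39 is on top; that piece has area ∫[4,5] (-s^3 + 7*s^2 - 2*s - 40) ds = 13/12.
Total enclosed area = 144 + 13/12 = 1741/12.

1741/12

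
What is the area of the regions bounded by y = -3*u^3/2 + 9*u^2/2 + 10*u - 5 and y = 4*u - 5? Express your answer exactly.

Set the curves equal: -3*u^3/2 + 9*u^2/2 + 10*u - 5 = 4*u - 5, so -3*u^3/2 + 9*u^2/2 + 6*u = 0, which factors as -3*u*(u - 4)*(u + 1)/2 = 0. The curves meet at u = -1, 0, 4.
On [-1, 0], y = 4*u - 5 is on top; that piece has area ∫[-1,0] (-(-3*u^3/2 + 9*u^2/2 + 6*u)) du = 9/8.
On [0, 4], y = -3*u^3/2 + 9*u^2/2 + 10*u - 5 is on top; that piece has area ∫[0,4] (-3*u^3/2 + 9*u^2/2 + 6*u) du = 48.
Total enclosed area = 9/8 + 48 = 393/8.

393/8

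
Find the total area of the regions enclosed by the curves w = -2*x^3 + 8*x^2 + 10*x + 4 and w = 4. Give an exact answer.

443/3

Set the curves equal: -2*x^3 + 8*x^2 + 10*x + 4 = 4, so -2*x^3 + 8*x^2 + 10*x = 0, which factors as -2*x*(x - 5)*(x + 1) = 0. The curves meet at x = -1, 0, 5.
On [-1, 0], w = 4 is on top; that piece has area ∫[-1,0] (-(-2*x^3 + 8*x^2 + 10*x)) dx = 11/6.
On [0, 5], w = -2*x^3 + 8*x^2 + 10*x + 4 is on top; that piece has area ∫[0,5] (-2*x^3 + 8*x^2 + 10*x) dx = 875/6.
Total enclosed area = 11/6 + 875/6 = 443/3.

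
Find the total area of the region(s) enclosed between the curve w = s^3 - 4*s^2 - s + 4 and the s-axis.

253/12

The curve meets the s-axis where s^3 - 4*s^2 - s + 4 = 0, i.e. (s - 4)*(s - 1)*(s + 1) = 0, at s = -1, 1, 4.
On [-1, 1] the curve lies above the axis; ∫[-1,1] (s^3 - 4*s^2 - s + 4) ds = 16/3, giving area 16/3.
On [1, 4] the curve lies below the axis; ∫[1,4] (s^3 - 4*s^2 - s + 4) ds = -63/4, giving area 63/4.
Total area = 16/3 + 63/4 = 253/12.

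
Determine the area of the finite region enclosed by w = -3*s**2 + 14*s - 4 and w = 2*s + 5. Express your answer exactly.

4

Set the curves equal: -3*s**2 + 14*s - 4 = 2*s + 5, so -3*s**2 + 12*s - 9 = 0, which factors as -3*(s - 3)*(s - 1) = 0. The curves meet at s = 1, 3.
On [1, 3], w = -3*s**2 + 14*s - 4 is on top; that piece has area ∫[1,3] (-3*s**2 + 12*s - 9) ds = 4.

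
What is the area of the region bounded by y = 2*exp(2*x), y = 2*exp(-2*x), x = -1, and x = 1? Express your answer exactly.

The difference (2*exp(2*x)) - (2*exp(-2*x)) = 2*exp(2*x) - 2*exp(-2*x) changes sign at x = 0 inside [-1, 1], so split the integral there.
∫[-1,0] (2*exp(2*x) - 2*exp(-2*x)) dx = -exp(2) - exp(-2) + 2; the area of that piece is -2 + exp(-2) + exp(2).
∫[0,1] (2*exp(2*x) - 2*exp(-2*x)) dx = -2 + exp(-2) + exp(2).
Total area = (-2 + exp(-2) + exp(2)) + (-2 + exp(-2) + exp(2)) = -4 + 2*exp(-2) + 2*exp(2).

-4 + 2*exp(-2) + 2*exp(2)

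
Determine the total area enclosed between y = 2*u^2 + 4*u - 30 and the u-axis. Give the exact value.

512/3

The curve meets the u-axis where 2*u^2 + 4*u - 30 = 0, i.e. 2*(u - 3)*(u + 5) = 0, at u = -5, 3.
On [-5, 3] the curve lies below the axis; ∫[-5,3] (2*u^2 + 4*u - 30) du = -512/3, giving area 512/3.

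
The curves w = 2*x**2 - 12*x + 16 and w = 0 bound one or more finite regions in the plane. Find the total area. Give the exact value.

8/3

Set the curves equal: 2*x**2 - 12*x + 16 = 0, so 2*x**2 - 12*x + 16 = 0, which factors as 2*(x - 4)*(x - 2) = 0. The curves meet at x = 2, 4.
On [2, 4], w = 0 is on top; that piece has area ∫[2,4] (-(2*x**2 - 12*x + 16)) dx = 8/3.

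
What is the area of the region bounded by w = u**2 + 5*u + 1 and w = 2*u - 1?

1/6

Set the curves equal: u**2 + 5*u + 1 = 2*u - 1, so u**2 + 3*u + 2 = 0, which factors as (u + 1)*(u + 2) = 0. The curves meet at u = -2, -1.
On [-2, -1], w = 2*u - 1 is on top; that piece has area ∫[-2,-1] (-(u**2 + 3*u + 2)) du = 1/6.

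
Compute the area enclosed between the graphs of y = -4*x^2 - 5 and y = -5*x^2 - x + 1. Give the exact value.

125/6

Set the curves equal: -4*x^2 - 5 = -5*x^2 - x + 1, so x^2 + x - 6 = 0, which factors as (x - 2)*(x + 3) = 0. The curves meet at x = -3, 2.
On [-3, 2], y = -5*x^2 - x + 1 is on top; that piece has area ∫[-3,2] (-(x^2 + x - 6)) dx = 125/6.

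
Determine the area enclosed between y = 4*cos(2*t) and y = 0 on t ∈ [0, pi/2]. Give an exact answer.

The difference (4*cos(2*t)) - (0) = 4*cos(2*t) changes sign at t = pi/4 inside [0, pi/2], so split the integral there.
∫[0,pi/4] (4*cos(2*t)) dt = 2.
∫[pi/4,pi/2] (4*cos(2*t)) dt = -2; the area of that piece is 2.
Total area = 2 + 2 = 4.

4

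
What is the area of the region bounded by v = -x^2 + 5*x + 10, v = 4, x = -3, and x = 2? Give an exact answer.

235/6

The difference (-x^2 + 5*x + 10) - (4) = -x^2 + 5*x + 6 changes sign at x = -1 inside [-3, 2], so split the integral there.
∫[-3,-1] (-x^2 + 5*x + 6) dx = -50/3; the area of that piece is 50/3.
∫[-1,2] (-x^2 + 5*x + 6) dx = 45/2.
Total area = 50/3 + 45/2 = 235/6.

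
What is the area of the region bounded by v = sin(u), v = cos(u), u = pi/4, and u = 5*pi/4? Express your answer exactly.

2*sqrt(2)

On [pi/4, 5*pi/4], (sin(u)) - (cos(u)) = sin(u) - cos(u) is ≥ 0 throughout, so the area is a single integral of |sin(u) - cos(u)|.
∫[pi/4,5*pi/4] (sin(u) - cos(u)) du = 2*sqrt(2).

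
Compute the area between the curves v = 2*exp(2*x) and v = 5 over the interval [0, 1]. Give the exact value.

The difference (2*exp(2*x)) - (5) = 2*exp(2*x) - 5 changes sign at x = -log(2)/2 + log(5)/2 inside [0, 1], so split the integral there.
∫[0,-log(2)/2 + log(5)/2] (2*exp(2*x) - 5) dx = log(4*sqrt(10)/125) + 3/2; the area of that piece is -3/2 + log(25*sqrt(10)/8).
∫[-log(2)/2 + log(5)/2,1] (2*exp(2*x) - 5) dx = -15/2 - 5*log(2)/2 + 5*log(5)/2 + exp(2).
Total area = (-3/2 + log(25*sqrt(10)/8)) + (-15/2 - 5*log(2)/2 + 5*log(5)/2 + exp(2)) = -9 - 11*log(2)/2 + log(10)/2 + 9*log(5)/2 + exp(2).

-9 - 11*log(2)/2 + log(10)/2 + 9*log(5)/2 + exp(2)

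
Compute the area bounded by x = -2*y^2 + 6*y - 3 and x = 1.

Both boundary curves give x as a function of y, so integrate with respect to y. Setting them equal: -2*y^2 + 6*y - 4 = 0, i.e. -2*(y - 2)*(y - 1) = 0, so they meet at y = 1, 2.
For y in [1, 2], x = -2*y^2 + 6*y - 3 is on the right; area = ∫[1,2] (-2*y^2 + 6*y - 4) dy = 1/3.

1/3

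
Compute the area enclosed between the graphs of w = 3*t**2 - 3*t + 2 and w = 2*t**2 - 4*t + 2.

1/6

Set the curves equal: 3*t**2 - 3*t + 2 = 2*t**2 - 4*t + 2, so t**2 + t = 0, which factors as t*(t + 1) = 0. The curves meet at t = -1, 0.
On [-1, 0], w = 2*t**2 - 4*t + 2 is on top; that piece has area ∫[-1,0] (-(t**2 + t)) dt = 1/6.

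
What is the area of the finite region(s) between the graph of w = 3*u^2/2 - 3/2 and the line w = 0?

The curve meets the u-axis where 3*u^2/2 - 3/2 = 0, i.e. 3*(u - 1)*(u + 1)/2 = 0, at u = -1, 1.
On [-1, 1] the curve lies below the axis; ∫[-1,1] (3*u^2/2 - 3/2) du = -2, giving area 2.

2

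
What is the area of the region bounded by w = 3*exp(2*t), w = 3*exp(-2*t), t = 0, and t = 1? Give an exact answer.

On [0, 1], (3*exp(2*t)) - (3*exp(-2*t)) = 3*exp(2*t) - 3*exp(-2*t) is ≥ 0 throughout, so the area is a single integral of |3*exp(2*t) - 3*exp(-2*t)|.
∫[0,1] (3*exp(2*t) - 3*exp(-2*t)) dt = -3 + 3*exp(-2)/2 + 3*exp(2)/2.

-3 + 3*exp(-2)/2 + 3*exp(2)/2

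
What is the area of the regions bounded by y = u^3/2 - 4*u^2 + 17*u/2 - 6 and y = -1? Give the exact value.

Set the curves equal: u^3/2 - 4*u^2 + 17*u/2 - 6 = -1, so u^3/2 - 4*u^2 + 17*u/2 - 5 = 0, which factors as (u - 5)*(u - 2)*(u - 1)/2 = 0. The curves meet at u = 1, 2, 5.
On [1, 2], y = u^3/2 - 4*u^2 + 17*u/2 - 6 is on top; that piece has area ∫[1,2] (u^3/2 - 4*u^2 + 17*u/2 - 5) du = 7/24.
On [2, 5], y = -1 is on top; that piece has area ∫[2,5] (-(u^3/2 - 4*u^2 + 17*u/2 - 5)) du = 45/8.
Total enclosed area = 7/24 + 45/8 = 71/12.

71/12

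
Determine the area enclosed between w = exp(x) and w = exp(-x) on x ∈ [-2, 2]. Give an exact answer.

-4 + 2*exp(-2) + 2*exp(2)

The difference (exp(x)) - (exp(-x)) = exp(x) - exp(-x) changes sign at x = 0 inside [-2, 2], so split the integral there.
∫[-2,0] (exp(x) - exp(-x)) dx = -exp(2) - exp(-2) + 2; the area of that piece is -2 + exp(-2) + exp(2).
∫[0,2] (exp(x) - exp(-x)) dx = -2 + exp(-2) + exp(2).
Total area = (-2 + exp(-2) + exp(2)) + (-2 + exp(-2) + exp(2)) = -4 + 2*exp(-2) + 2*exp(2).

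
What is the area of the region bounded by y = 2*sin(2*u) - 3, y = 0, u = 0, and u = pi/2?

On [0, pi/2], (2*sin(2*u) - 3) - (0) = 2*sin(2*u) - 3 is ≤ 0 throughout, so the area is a single integral of |2*sin(2*u) - 3|.
∫[0,pi/2] (2*sin(2*u) - 3) du = 2 - 3*pi/2; the area of that piece is -2 + 3*pi/2.

-2 + 3*pi/2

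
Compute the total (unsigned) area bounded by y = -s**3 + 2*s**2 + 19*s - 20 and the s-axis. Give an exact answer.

The curve meets the s-axis where -s**3 + 2*s**2 + 19*s - 20 = 0, i.e. -(s - 5)*(s - 1)*(s + 4) = 0, at s = -4, 1, 5.
On [-4, 1] the curve lies below the axis; ∫[-4,1] (-s**3 + 2*s**2 + 19*s - 20) ds = -1625/12, giving area 1625/12.
On [1, 5] the curve lies above the axis; ∫[1,5] (-s**3 + 2*s**2 + 19*s - 20) ds = 224/3, giving area 224/3.
Total area = 1625/12 + 224/3 = 2521/12.

2521/12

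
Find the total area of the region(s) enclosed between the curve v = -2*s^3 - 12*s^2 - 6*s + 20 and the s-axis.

The curve meets the s-axis where -2*s^3 - 12*s^2 - 6*s + 20 = 0, i.e. -2*(s - 1)*(s + 2)*(s + 5) = 0, at s = -5, -2, 1.
On [-5, -2] the curve lies below the axis; ∫[-5,-2] (-2*s^3 - 12*s^2 - 6*s + 20) ds = -81/2, giving area 81/2.
On [-2, 1] the curve lies above the axis; ∫[-2,1] (-2*s^3 - 12*s^2 - 6*s + 20) ds = 81/2, giving area 81/2.
Total area = 81/2 + 81/2 = 81.

81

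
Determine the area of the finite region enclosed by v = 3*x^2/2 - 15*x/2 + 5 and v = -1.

27/4

Set the curves equal: 3*x^2/2 - 15*x/2 + 5 = -1, so 3*x^2/2 - 15*x/2 + 6 = 0, which factors as 3*(x - 4)*(x - 1)/2 = 0. The curves meet at x = 1, 4.
On [1, 4], v = -1 is on top; that piece has area ∫[1,4] (-(3*x^2/2 - 15*x/2 + 6)) dx = 27/4.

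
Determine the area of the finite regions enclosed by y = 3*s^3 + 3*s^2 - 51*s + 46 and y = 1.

Set the curves equal: 3*s^3 + 3*s^2 - 51*s + 46 = 1, so 3*s^3 + 3*s^2 - 51*s + 45 = 0, which factors as 3*(s - 3)*(s - 1)*(s + 5) = 0. The curves meet at s = -5, 1, 3.
On [-5, 1], y = 3*s^3 + 3*s^2 - 51*s + 46 is on top; that piece has area ∫[-5,1] (3*s^3 + 3*s^2 - 51*s + 45) ds = 540.
On [1, 3], y = 1 is on top; that piece has area ∫[1,3] (-(3*s^3 + 3*s^2 - 51*s + 45)) ds = 28.
Total enclosed area = 540 + 28 = 568.

568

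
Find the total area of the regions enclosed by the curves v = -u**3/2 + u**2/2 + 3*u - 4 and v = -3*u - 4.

Set the curves equal: -u**3/2 + u**2/2 + 3*u - 4 = -3*u - 4, so -u**3/2 + u**2/2 + 6*u = 0, which factors as -u*(u - 4)*(u + 3)/2 = 0. The curves meet at u = -3, 0, 4.
On [-3, 0], v = -3*u - 4 is on top; that piece has area ∫[-3,0] (-(-u**3/2 + u**2/2 + 6*u)) du = 99/8.
On [0, 4], v = -u**3/2 + u**2/2 + 3*u - 4 is on top; that piece has area ∫[0,4] (-u**3/2 + u**2/2 + 6*u) du = 80/3.
Total enclosed area = 99/8 + 80/3 = 937/24.

937/24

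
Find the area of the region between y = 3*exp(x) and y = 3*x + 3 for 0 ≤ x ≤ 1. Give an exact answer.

-15/2 + 3*exp(1)

On [0, 1], (3*exp(x)) - (3*x + 3) = -3*x + 3*exp(x) - 3 is ≥ 0 throughout, so the area is a single integral of |-3*x + 3*exp(x) - 3|.
∫[0,1] (-3*x + 3*exp(x) - 3) dx = -15/2 + 3*exp(1).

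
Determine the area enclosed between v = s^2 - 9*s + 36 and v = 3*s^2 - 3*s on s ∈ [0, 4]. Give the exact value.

The difference (s^2 - 9*s + 36) - (3*s^2 - 3*s) = -2*s^2 - 6*s + 36 changes sign at s = 3 inside [0, 4], so split the integral there.
∫[0,3] (-2*s^2 - 6*s + 36) ds = 63.
∫[3,4] (-2*s^2 - 6*s + 36) ds = -29/3; the area of that piece is 29/3.
Total area = 63 + 29/3 = 218/3.

218/3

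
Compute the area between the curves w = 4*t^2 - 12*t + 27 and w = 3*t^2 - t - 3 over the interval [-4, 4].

848/3

On [-4, 4], (4*t^2 - 12*t + 27) - (3*t^2 - t - 3) = t^2 - 11*t + 30 is ≥ 0 throughout, so the area is a single integral of |t^2 - 11*t + 30|.
∫[-4,4] (t^2 - 11*t + 30) dt = 848/3.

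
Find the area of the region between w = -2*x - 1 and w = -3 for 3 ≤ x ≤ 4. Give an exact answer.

On [3, 4], (-2*x - 1) - (-3) = -2*x + 2 is ≤ 0 throughout, so the area is a single integral of |-2*x + 2|.
∫[3,4] (-2*x + 2) dx = -5; the area of that piece is 5.

5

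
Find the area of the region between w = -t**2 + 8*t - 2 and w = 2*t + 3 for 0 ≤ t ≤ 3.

The difference (-t**2 + 8*t - 2) - (2*t + 3) = -t**2 + 6*t - 5 changes sign at t = 1 inside [0, 3], so split the integral there.
∫[0,1] (-t**2 + 6*t - 5) dt = -7/3; the area of that piece is 7/3.
∫[1,3] (-t**2 + 6*t - 5) dt = 16/3.
Total area = 7/3 + 16/3 = 23/3.

23/3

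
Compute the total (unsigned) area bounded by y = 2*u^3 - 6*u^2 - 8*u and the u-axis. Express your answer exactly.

The curve meets the u-axis where 2*u^3 - 6*u^2 - 8*u = 0, i.e. 2*u*(u - 4)*(u + 1) = 0, at u = -1, 0, 4.
On [-1, 0] the curve lies above the axis; ∫[-1,0] (2*u^3 - 6*u^2 - 8*u) du = 3/2, giving area 3/2.
On [0, 4] the curve lies below the axis; ∫[0,4] (2*u^3 - 6*u^2 - 8*u) du = -64, giving area 64.
Total area = 3/2 + 64 = 131/2.

131/2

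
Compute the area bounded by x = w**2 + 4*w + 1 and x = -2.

4/3

Both boundary curves give x as a function of w, so integrate with respect to w. Setting them equal: w**2 + 4*w + 3 = 0, i.e. (w + 1)*(w + 3) = 0, so they meet at w = -3, -1.
For w in [-3, -1], x = w**2 + 4*w + 1 is on the left; area = ∫[-3,-1] (-(w**2 + 4*w + 3)) dw = 4/3.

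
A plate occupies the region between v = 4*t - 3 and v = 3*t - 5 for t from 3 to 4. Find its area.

On [3, 4], (4*t - 3) - (3*t - 5) = t + 2 is ≥ 0 throughout, so the area is a single integral of |t + 2|.
∫[3,4] (t + 2) dt = 11/2.

11/2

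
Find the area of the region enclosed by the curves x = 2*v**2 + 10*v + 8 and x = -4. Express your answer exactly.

Both boundary curves give x as a function of v, so integrate with respect to v. Setting them equal: 2*v**2 + 10*v + 12 = 0, i.e. 2*(v + 2)*(v + 3) = 0, so they meet at v = -3, -2.
For v in [-3, -2], x = 2*v**2 + 10*v + 8 is on the left; area = ∫[-3,-2] (-(2*v**2 + 10*v + 12)) dv = 1/3.

1/3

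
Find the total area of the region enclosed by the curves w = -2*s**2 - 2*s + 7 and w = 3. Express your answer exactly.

9

Set the curves equal: -2*s**2 - 2*s + 7 = 3, so -2*s**2 - 2*s + 4 = 0, which factors as -2*(s - 1)*(s + 2) = 0. The curves meet at s = -2, 1.
On [-2, 1], w = -2*s**2 - 2*s + 7 is on top; that piece has area ∫[-2,1] (-2*s**2 - 2*s + 4) ds = 9.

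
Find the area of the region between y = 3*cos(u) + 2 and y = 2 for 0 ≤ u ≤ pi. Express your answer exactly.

6

The difference (3*cos(u) + 2) - (2) = 3*cos(u) changes sign at u = pi/2 inside [0, pi], so split the integral there.
∫[0,pi/2] (3*cos(u)) du = 3.
∫[pi/2,pi] (3*cos(u)) du = -3; the area of that piece is 3.
Total area = 3 + 3 = 6.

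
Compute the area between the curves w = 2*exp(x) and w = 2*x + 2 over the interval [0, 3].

-17 + 2*exp(3)

On [0, 3], (2*exp(x)) - (2*x + 2) = -2*x + 2*exp(x) - 2 is ≥ 0 throughout, so the area is a single integral of |-2*x + 2*exp(x) - 2|.
∫[0,3] (-2*x + 2*exp(x) - 2) dx = -17 + 2*exp(3).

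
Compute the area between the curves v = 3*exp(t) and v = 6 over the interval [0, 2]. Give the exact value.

The difference (3*exp(t)) - (6) = 3*exp(t) - 6 changes sign at t = log(2) inside [0, 2], so split the integral there.
∫[0,log(2)] (3*exp(t) - 6) dt = 3 - log(64); the area of that piece is -3 + log(64).
∫[log(2),2] (3*exp(t) - 6) dt = -18 + 6*log(2) + 3*exp(2).
Total area = (-3 + log(64)) + (-18 + 6*log(2) + 3*exp(2)) = -21 + 12*log(2) + 3*exp(2).

-21 + 12*log(2) + 3*exp(2)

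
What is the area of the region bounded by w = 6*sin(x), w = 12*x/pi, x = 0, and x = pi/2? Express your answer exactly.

6 - 3*pi/2

On [0, pi/2], (6*sin(x)) - (12*x/pi) = -12*x/pi + 6*sin(x) is ≥ 0 throughout, so the area is a single integral of |-12*x/pi + 6*sin(x)|.
∫[0,pi/2] (-12*x/pi + 6*sin(x)) dx = 6 - 3*pi/2.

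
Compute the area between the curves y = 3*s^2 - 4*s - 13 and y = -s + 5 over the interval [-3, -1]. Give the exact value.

15

The difference (3*s^2 - 4*s - 13) - (-s + 5) = 3*s^2 - 3*s - 18 changes sign at s = -2 inside [-3, -1], so split the integral there.
∫[-3,-2] (3*s^2 - 3*s - 18) ds = 17/2.
∫[-2,-1] (3*s^2 - 3*s - 18) ds = -13/2; the area of that piece is 13/2.
Total area = 17/2 + 13/2 = 15.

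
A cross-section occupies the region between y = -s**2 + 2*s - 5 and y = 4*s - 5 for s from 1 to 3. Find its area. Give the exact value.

50/3

On [1, 3], (-s**2 + 2*s - 5) - (4*s - 5) = -s**2 - 2*s is ≤ 0 throughout, so the area is a single integral of |-s**2 - 2*s|.
∫[1,3] (-s**2 - 2*s) ds = -50/3; the area of that piece is 50/3.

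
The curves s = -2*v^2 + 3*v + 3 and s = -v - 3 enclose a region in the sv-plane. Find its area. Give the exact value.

Both boundary curves give s as a function of v, so integrate with respect to v. Setting them equal: -2*v^2 + 4*v + 6 = 0, i.e. -2*(v - 3)*(v + 1) = 0, so they meet at v = -1, 3.
For v in [-1, 3], s = -2*v^2 + 3*v + 3 is on the right; area = ∫[-1,3] (-2*v^2 + 4*v + 6) dv = 64/3.

64/3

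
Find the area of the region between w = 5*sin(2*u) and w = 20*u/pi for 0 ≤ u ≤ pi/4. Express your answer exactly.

5/2 - 5*pi/8

On [0, pi/4], (5*sin(2*u)) - (20*u/pi) = -20*u/pi + 5*sin(2*u) is ≥ 0 throughout, so the area is a single integral of |-20*u/pi + 5*sin(2*u)|.
∫[0,pi/4] (-20*u/pi + 5*sin(2*u)) du = 5/2 - 5*pi/8.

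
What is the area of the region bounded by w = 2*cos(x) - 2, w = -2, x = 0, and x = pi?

4

The difference (2*cos(x) - 2) - (-2) = 2*cos(x) changes sign at x = pi/2 inside [0, pi], so split the integral there.
∫[0,pi/2] (2*cos(x)) dx = 2.
∫[pi/2,pi] (2*cos(x)) dx = -2; the area of that piece is 2.
Total area = 2 + 2 = 4.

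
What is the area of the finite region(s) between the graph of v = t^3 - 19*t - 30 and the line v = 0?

The curve meets the t-axis where t^3 - 19*t - 30 = 0, i.e. (t - 5)*(t + 2)*(t + 3) = 0, at t = -3, -2, 5.
On [-3, -2] the curve lies above the axis; ∫[-3,-2] (t^3 - 19*t - 30) dt = 5/4, giving area 5/4.
On [-2, 5] the curve lies below the axis; ∫[-2,5] (t^3 - 19*t - 30) dt = -1029/4, giving area 1029/4.
Total area = 5/4 + 1029/4 = 517/2.

517/2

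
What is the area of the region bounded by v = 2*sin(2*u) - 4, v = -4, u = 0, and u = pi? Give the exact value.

The difference (2*sin(2*u) - 4) - (-4) = 2*sin(2*u) changes sign at u = pi/2 inside [0, pi], so split the integral there.
∫[0,pi/2] (2*sin(2*u)) du = 2.
∫[pi/2,pi] (2*sin(2*u)) du = -2; the area of that piece is 2.
Total area = 2 + 2 = 4.

4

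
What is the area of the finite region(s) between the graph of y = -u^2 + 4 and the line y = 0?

The curve meets the u-axis where -u^2 + 4 = 0, i.e. -(u - 2)*(u + 2) = 0, at u = -2, 2.
On [-2, 2] the curve lies above the axis; ∫[-2,2] (-u^2 + 4) du = 32/3, giving area 32/3.

32/3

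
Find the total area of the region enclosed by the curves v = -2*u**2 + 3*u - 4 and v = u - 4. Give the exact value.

Set the curves equal: -2*u**2 + 3*u - 4 = u - 4, so -2*u**2 + 2*u = 0, which factors as -2*u*(u - 1) = 0. The curves meet at u = 0, 1.
On [0, 1], v = -2*u**2 + 3*u - 4 is on top; that piece has area ∫[0,1] (-2*u**2 + 2*u) du = 1/3.

1/3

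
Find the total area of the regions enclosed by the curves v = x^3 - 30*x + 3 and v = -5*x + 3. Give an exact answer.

Set the curves equal: x^3 - 30*x + 3 = -5*x + 3, so x^3 - 25*x = 0, which factors as x*(x - 5)*(x + 5) = 0. The curves meet at x = -5, 0, 5.
On [-5, 0], v = x^3 - 30*x + 3 is on top; that piece has area ∫[-5,0] (x^3 - 25*x) dx = 625/4.
On [0, 5], v = -5*x + 3 is on top; that piece has area ∫[0,5] (-(x^3 - 25*x)) dx = 625/4.
Total enclosed area = 625/4 + 625/4 = 625/2.

625/2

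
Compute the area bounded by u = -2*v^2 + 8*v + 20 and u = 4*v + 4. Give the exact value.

Both boundary curves give u as a function of v, so integrate with respect to v. Setting them equal: -2*v^2 + 4*v + 16 = 0, i.e. -2*(v - 4)*(v + 2) = 0, so they meet at v = -2, 4.
For v in [-2, 4], u = -2*v^2 + 8*v + 20 is on the right; area = ∫[-2,4] (-2*v^2 + 4*v + 16) dv = 72.

72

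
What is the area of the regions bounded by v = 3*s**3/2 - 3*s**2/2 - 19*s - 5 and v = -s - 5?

Set the curves equal: 3*s**3/2 - 3*s**2/2 - 19*s - 5 = -s - 5, so 3*s**3/2 - 3*s**2/2 - 18*s = 0, which factors as 3*s*(s - 4)*(s + 3)/2 = 0. The curves meet at s = -3, 0, 4.
On [-3, 0], v = 3*s**3/2 - 3*s**2/2 - 19*s - 5 is on top; that piece has area ∫[-3,0] (3*s**3/2 - 3*s**2/2 - 18*s) ds = 297/8.
On [0, 4], v = -s - 5 is on top; that piece has area ∫[0,4] (-(3*s**3/2 - 3*s**2/2 - 18*s)) ds = 80.
Total enclosed area = 297/8 + 80 = 937/8.

937/8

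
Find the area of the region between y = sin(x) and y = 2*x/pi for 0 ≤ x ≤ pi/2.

On [0, pi/2], (sin(x)) - (2*x/pi) = -2*x/pi + sin(x) is ≥ 0 throughout, so the area is a single integral of |-2*x/pi + sin(x)|.
∫[0,pi/2] (-2*x/pi + sin(x)) dx = 1 - pi/4.

1 - pi/4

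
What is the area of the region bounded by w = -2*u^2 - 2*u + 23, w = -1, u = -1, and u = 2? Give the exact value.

63

On [-1, 2], (-2*u^2 - 2*u + 23) - (-1) = -2*u^2 - 2*u + 24 is ≥ 0 throughout, so the area is a single integral of |-2*u^2 - 2*u + 24|.
∫[-1,2] (-2*u^2 - 2*u + 24) du = 63.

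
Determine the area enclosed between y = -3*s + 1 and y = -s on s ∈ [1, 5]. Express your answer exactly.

20

On [1, 5], (-3*s + 1) - (-s) = -2*s + 1 is ≤ 0 throughout, so the area is a single integral of |-2*s + 1|.
∫[1,5] (-2*s + 1) ds = -20; the area of that piece is 20.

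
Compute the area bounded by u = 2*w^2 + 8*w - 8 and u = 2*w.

Both boundary curves give u as a function of w, so integrate with respect to w. Setting them equal: 2*w^2 + 6*w - 8 = 0, i.e. 2*(w - 1)*(w + 4) = 0, so they meet at w = -4, 1.
For w in [-4, 1], u = 2*w^2 + 8*w - 8 is on the left; area = ∫[-4,1] (-(2*w^2 + 6*w - 8)) dw = 125/3.

125/3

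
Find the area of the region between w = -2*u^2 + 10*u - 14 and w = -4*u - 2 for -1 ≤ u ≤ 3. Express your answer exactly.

40

The difference (-2*u^2 + 10*u - 14) - (-4*u - 2) = -2*u^2 + 14*u - 12 changes sign at u = 1 inside [-1, 3], so split the integral there.
∫[-1,1] (-2*u^2 + 14*u - 12) du = -76/3; the area of that piece is 76/3.
∫[1,3] (-2*u^2 + 14*u - 12) du = 44/3.
Total area = 76/3 + 44/3 = 40.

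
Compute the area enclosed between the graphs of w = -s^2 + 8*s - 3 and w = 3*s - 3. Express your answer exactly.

125/6

Set the curves equal: -s^2 + 8*s - 3 = 3*s - 3, so -s^2 + 5*s = 0, which factors as -s*(s - 5) = 0. The curves meet at s = 0, 5.
On [0, 5], w = -s^2 + 8*s - 3 is on top; that piece has area ∫[0,5] (-s^2 + 5*s) ds = 125/6.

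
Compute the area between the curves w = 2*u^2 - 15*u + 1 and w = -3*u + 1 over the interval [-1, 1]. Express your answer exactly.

The difference (2*u^2 - 15*u + 1) - (-3*u + 1) = 2*u^2 - 12*u changes sign at u = 0 inside [-1, 1], so split the integral there.
∫[-1,0] (2*u^2 - 12*u) du = 20/3.
∫[0,1] (2*u^2 - 12*u) du = -16/3; the area of that piece is 16/3.
Total area = 20/3 + 16/3 = 12.

12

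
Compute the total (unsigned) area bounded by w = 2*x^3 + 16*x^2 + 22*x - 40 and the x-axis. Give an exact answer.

The curve meets the x-axis where 2*x^3 + 16*x^2 + 22*x - 40 = 0, i.e. 2*(x - 1)*(x + 4)*(x + 5) = 0, at x = -5, -4, 1.
On [-5, -4] the curve lies above the axis; ∫[-5,-4] (2*x^3 + 16*x^2 + 22*x - 40) dx = 11/6, giving area 11/6.
On [-4, 1] the curve lies below the axis; ∫[-4,1] (2*x^3 + 16*x^2 + 22*x - 40) dx = -875/6, giving area 875/6.
Total area = 11/6 + 875/6 = 443/3.

443/3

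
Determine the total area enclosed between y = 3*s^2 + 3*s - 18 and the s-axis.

The curve meets the s-axis where 3*s^2 + 3*s - 18 = 0, i.e. 3*(s - 2)*(s + 3) = 0, at s = -3, 2.
On [-3, 2] the curve lies below the axis; ∫[-3,2] (3*s^2 + 3*s - 18) ds = -125/2, giving area 125/2.

125/2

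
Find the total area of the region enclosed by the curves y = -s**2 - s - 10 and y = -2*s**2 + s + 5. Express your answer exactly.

256/3

Set the curves equal: -s**2 - s - 10 = -2*s**2 + s + 5, so s**2 - 2*s - 15 = 0, which factors as (s - 5)*(s + 3) = 0. The curves meet at s = -3, 5.
On [-3, 5], y = -2*s**2 + s + 5 is on top; that piece has area ∫[-3,5] (-(s**2 - 2*s - 15)) ds = 256/3.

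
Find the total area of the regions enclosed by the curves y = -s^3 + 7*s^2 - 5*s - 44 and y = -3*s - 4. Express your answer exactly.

Set the curves equal: -s^3 + 7*s^2 - 5*s - 44 = -3*s - 4, so -s^3 + 7*s^2 - 2*s - 40 = 0, which factors as -(s - 5)*(s - 4)*(s + 2) = 0. The curves meet at s = -2, 4, 5.
On [-2, 4], y = -3*s - 4 is on top; that piece has area ∫[-2,4] (-(-s^3 + 7*s^2 - 2*s - 40)) ds = 144.
On [4, 5], y = -s^3 + 7*s^2 - 5*s - 44 is on top; that piece has area ∫[4,5] (-s^3 + 7*s^2 - 2*s - 40) ds = 13/12.
Total enclosed area = 144 + 13/12 = 1741/12.

1741/12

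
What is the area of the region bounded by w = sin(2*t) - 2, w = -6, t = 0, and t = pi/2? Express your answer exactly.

1 + 2*pi

On [0, pi/2], (sin(2*t) - 2) - (-6) = sin(2*t) + 4 is ≥ 0 throughout, so the area is a single integral of |sin(2*t) + 4|.
∫[0,pi/2] (sin(2*t) + 4) dt = 1 + 2*pi.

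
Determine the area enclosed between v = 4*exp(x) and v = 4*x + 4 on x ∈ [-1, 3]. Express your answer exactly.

On [-1, 3], (4*exp(x)) - (4*x + 4) = -4*x + 4*exp(x) - 4 is ≥ 0 throughout, so the area is a single integral of |-4*x + 4*exp(x) - 4|.
∫[-1,3] (-4*x + 4*exp(x) - 4) dx = -32 - 4*exp(-1) + 4*exp(3).

-32 - 4*exp(-1) + 4*exp(3)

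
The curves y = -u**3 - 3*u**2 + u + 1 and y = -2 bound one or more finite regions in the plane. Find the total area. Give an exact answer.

Set the curves equal: -u**3 - 3*u**2 + u + 1 = -2, so -u**3 - 3*u**2 + u + 3 = 0, which factors as -(u - 1)*(u + 1)*(u + 3) = 0. The curves meet at u = -3, -1, 1.
On [-3, -1], y = -2 is on top; that piece has area ∫[-3,-1] (-(-u**3 - 3*u**2 + u + 3)) du = 4.
On [-1, 1], y = -u**3 - 3*u**2 + u + 1 is on top; that piece has area ∫[-1,1] (-u**3 - 3*u**2 + u + 3) du = 4.
Total enclosed area = 4 + 4 = 8.

8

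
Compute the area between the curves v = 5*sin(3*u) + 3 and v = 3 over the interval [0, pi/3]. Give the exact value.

On [0, pi/3], (5*sin(3*u) + 3) - (3) = 5*sin(3*u) is ≥ 0 throughout, so the area is a single integral of |5*sin(3*u)|.
∫[0,pi/3] (5*sin(3*u)) du = 10/3.

10/3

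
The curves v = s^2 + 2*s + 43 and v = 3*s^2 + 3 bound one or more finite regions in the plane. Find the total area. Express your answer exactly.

243

Set the curves equal: s^2 + 2*s + 43 = 3*s^2 + 3, so -2*s^2 + 2*s + 40 = 0, which factors as -2*(s - 5)*(s + 4) = 0. The curves meet at s = -4, 5.
On [-4, 5], v = s^2 + 2*s + 43 is on top; that piece has area ∫[-4,5] (-2*s^2 + 2*s + 40) ds = 243.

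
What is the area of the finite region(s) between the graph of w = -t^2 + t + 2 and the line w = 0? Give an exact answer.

9/2

The curve meets the t-axis where -t^2 + t + 2 = 0, i.e. -(t - 2)*(t + 1) = 0, at t = -1, 2.
On [-1, 2] the curve lies above the axis; ∫[-1,2] (-t^2 + t + 2) dt = 9/2, giving area 9/2.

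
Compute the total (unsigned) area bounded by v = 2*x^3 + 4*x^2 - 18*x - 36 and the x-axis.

443/3

The curve meets the x-axis where 2*x^3 + 4*x^2 - 18*x - 36 = 0, i.e. 2*(x - 3)*(x + 2)*(x + 3) = 0, at x = -3, -2, 3.
On [-3, -2] the curve lies above the axis; ∫[-3,-2] (2*x^3 + 4*x^2 - 18*x - 36) dx = 11/6, giving area 11/6.
On [-2, 3] the curve lies below the axis; ∫[-2,3] (2*x^3 + 4*x^2 - 18*x - 36) dx = -875/6, giving area 875/6.
Total area = 11/6 + 875/6 = 443/3.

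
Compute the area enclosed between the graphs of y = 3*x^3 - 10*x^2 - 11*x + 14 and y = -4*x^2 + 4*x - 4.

Set the curves equal: 3*x^3 - 10*x^2 - 11*x + 14 = -4*x^2 + 4*x - 4, so 3*x^3 - 6*x^2 - 15*x + 18 = 0, which factors as 3*(x - 3)*(x - 1)*(x + 2) = 0. The curves meet at x = -2, 1, 3.
On [-2, 1], y = 3*x^3 - 10*x^2 - 11*x + 14 is on top; that piece has area ∫[-2,1] (3*x^3 - 6*x^2 - 15*x + 18) dx = 189/4.
On [1, 3], y = -4*x^2 + 4*x - 4 is on top; that piece has area ∫[1,3] (-(3*x^3 - 6*x^2 - 15*x + 18)) dx = 16.
Total enclosed area = 189/4 + 16 = 253/4.

253/4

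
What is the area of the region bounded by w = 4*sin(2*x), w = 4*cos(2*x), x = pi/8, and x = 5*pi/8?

4*sqrt(2)

On [pi/8, 5*pi/8], (4*sin(2*x)) - (4*cos(2*x)) = 4*sin(2*x) - 4*cos(2*x) is ≥ 0 throughout, so the area is a single integral of |4*sin(2*x) - 4*cos(2*x)|.
∫[pi/8,5*pi/8] (4*sin(2*x) - 4*cos(2*x)) dx = 4*sqrt(2).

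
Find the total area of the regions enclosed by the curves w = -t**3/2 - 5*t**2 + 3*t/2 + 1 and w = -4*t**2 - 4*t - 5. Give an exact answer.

Set the curves equal: -t**3/2 - 5*t**2 + 3*t/2 + 1 = -4*t**2 - 4*t - 5, so -t**3/2 - t**2 + 11*t/2 + 6 = 0, which factors as -(t - 3)*(t + 1)*(t + 4)/2 = 0. The curves meet at t = -4, -1, 3.
On [-4, -1], w = -4*t**2 - 4*t - 5 is on top; that piece has area ∫[-4,-1] (-(-t**3/2 - t**2 + 11*t/2 + 6)) dt = 99/8.
On [-1, 3], w = -t**3/2 - 5*t**2 + 3*t/2 + 1 is on top; that piece has area ∫[-1,3] (-t**3/2 - t**2 + 11*t/2 + 6) dt = 80/3.
Total enclosed area = 99/8 + 80/3 = 937/24.

937/24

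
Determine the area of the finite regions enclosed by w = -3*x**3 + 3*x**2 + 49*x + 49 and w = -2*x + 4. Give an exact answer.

Set the curves equal: -3*x**3 + 3*x**2 + 49*x + 49 = -2*x + 4, so -3*x**3 + 3*x**2 + 51*x + 45 = 0, which factors as -3*(x - 5)*(x + 1)*(x + 3) = 0. The curves meet at x = -3, -1, 5.
On [-3, -1], w = -2*x + 4 is on top; that piece has area ∫[-3,-1] (-(-3*x**3 + 3*x**2 + 51*x + 45)) dx = 28.
On [-1, 5], w = -3*x**3 + 3*x**2 + 49*x + 49 is on top; that piece has area ∫[-1,5] (-3*x**3 + 3*x**2 + 51*x + 45) dx = 540.
Total enclosed area = 28 + 540 = 568.

568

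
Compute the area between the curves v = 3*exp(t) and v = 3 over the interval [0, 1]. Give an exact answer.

On [0, 1], (3*exp(t)) - (3) = 3*exp(t) - 3 is ≥ 0 throughout, so the area is a single integral of |3*exp(t) - 3|.
∫[0,1] (3*exp(t) - 3) dt = -6 + 3*exp(1).

-6 + 3*exp(1)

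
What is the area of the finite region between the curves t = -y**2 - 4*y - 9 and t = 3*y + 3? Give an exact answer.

Both boundary curves give t as a function of y, so integrate with respect to y. Setting them equal: -y**2 - 7*y - 12 = 0, i.e. -(y + 3)*(y + 4) = 0, so they meet at y = -4, -3.
For y in [-4, -3], t = -y**2 - 4*y - 9 is on the right; area = ∫[-4,-3] (-y**2 - 7*y - 12) dy = 1/6.

1/6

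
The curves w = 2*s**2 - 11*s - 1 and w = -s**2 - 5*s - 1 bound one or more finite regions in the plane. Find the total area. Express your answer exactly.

Set the curves equal: 2*s**2 - 11*s - 1 = -s**2 - 5*s - 1, so 3*s**2 - 6*s = 0, which factors as 3*s*(s - 2) = 0. The curves meet at s = 0, 2.
On [0, 2], w = -s**2 - 5*s - 1 is on top; that piece has area ∫[0,2] (-(3*s**2 - 6*s)) ds = 4.

4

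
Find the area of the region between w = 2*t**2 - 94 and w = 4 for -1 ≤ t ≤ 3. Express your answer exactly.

1120/3

On [-1, 3], (2*t**2 - 94) - (4) = 2*t**2 - 98 is ≤ 0 throughout, so the area is a single integral of |2*t**2 - 98|.
∫[-1,3] (2*t**2 - 98) dt = -1120/3; the area of that piece is 1120/3.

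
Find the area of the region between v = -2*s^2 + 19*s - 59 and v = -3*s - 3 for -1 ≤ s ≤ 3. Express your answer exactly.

On [-1, 3], (-2*s^2 + 19*s - 59) - (-3*s - 3) = -2*s^2 + 22*s - 56 is ≤ 0 throughout, so the area is a single integral of |-2*s^2 + 22*s - 56|.
∫[-1,3] (-2*s^2 + 22*s - 56) ds = -464/3; the area of that piece is 464/3.

464/3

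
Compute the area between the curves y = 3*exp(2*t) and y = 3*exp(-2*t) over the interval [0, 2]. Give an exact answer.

-3 + 3*exp(-4)/2 + 3*exp(4)/2

On [0, 2], (3*exp(2*t)) - (3*exp(-2*t)) = 3*exp(2*t) - 3*exp(-2*t) is ≥ 0 throughout, so the area is a single integral of |3*exp(2*t) - 3*exp(-2*t)|.
∫[0,2] (3*exp(2*t) - 3*exp(-2*t)) dt = -3 + 3*exp(-4)/2 + 3*exp(4)/2.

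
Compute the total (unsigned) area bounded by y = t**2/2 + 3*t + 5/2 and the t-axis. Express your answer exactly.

16/3

The curve meets the t-axis where t**2/2 + 3*t + 5/2 = 0, i.e. (t + 1)*(t + 5)/2 = 0, at t = -5, -1.
On [-5, -1] the curve lies below the axis; ∫[-5,-1] (t**2/2 + 3*t + 5/2) dt = -16/3, giving area 16/3.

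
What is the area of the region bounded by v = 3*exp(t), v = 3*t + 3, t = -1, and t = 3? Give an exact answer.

On [-1, 3], (3*exp(t)) - (3*t + 3) = -3*t + 3*exp(t) - 3 is ≥ 0 throughout, so the area is a single integral of |-3*t + 3*exp(t) - 3|.
∫[-1,3] (-3*t + 3*exp(t) - 3) dt = -24 - 3*exp(-1) + 3*exp(3).

-24 - 3*exp(-1) + 3*exp(3)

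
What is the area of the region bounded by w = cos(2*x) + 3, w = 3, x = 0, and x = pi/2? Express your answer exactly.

The difference (cos(2*x) + 3) - (3) = cos(2*x) changes sign at x = pi/4 inside [0, pi/2], so split the integral there.
∫[0,pi/4] (cos(2*x)) dx = 1/2.
∫[pi/4,pi/2] (cos(2*x)) dx = -1/2; the area of that piece is 1/2.
Total area = 1/2 + 1/2 = 1.

1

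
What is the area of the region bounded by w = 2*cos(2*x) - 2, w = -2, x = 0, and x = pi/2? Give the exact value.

2

The difference (2*cos(2*x) - 2) - (-2) = 2*cos(2*x) changes sign at x = pi/4 inside [0, pi/2], so split the integral there.
∫[0,pi/4] (2*cos(2*x)) dx = 1.
∫[pi/4,pi/2] (2*cos(2*x)) dx = -1; the area of that piece is 1.
Total area = 1 + 1 = 2.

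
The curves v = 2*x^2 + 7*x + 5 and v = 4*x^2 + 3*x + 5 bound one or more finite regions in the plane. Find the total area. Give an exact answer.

8/3

Set the curves equal: 2*x^2 + 7*x + 5 = 4*x^2 + 3*x + 5, so -2*x^2 + 4*x = 0, which factors as -2*x*(x - 2) = 0. The curves meet at x = 0, 2.
On [0, 2], v = 2*x^2 + 7*x + 5 is on top; that piece has area ∫[0,2] (-2*x^2 + 4*x) dx = 8/3.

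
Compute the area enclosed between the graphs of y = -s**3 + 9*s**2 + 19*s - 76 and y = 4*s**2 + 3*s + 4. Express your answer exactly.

Set the curves equal: -s**3 + 9*s**2 + 19*s - 76 = 4*s**2 + 3*s + 4, so -s**3 + 5*s**2 + 16*s - 80 = 0, which factors as -(s - 5)*(s - 4)*(s + 4) = 0. The curves meet at s = -4, 4, 5.
On [-4, 4], y = 4*s**2 + 3*s + 4 is on top; that piece has area ∫[-4,4] (-(-s**3 + 5*s**2 + 16*s - 80)) ds = 1280/3.
On [4, 5], y = -s**3 + 9*s**2 + 19*s - 76 is on top; that piece has area ∫[4,5] (-s**3 + 5*s**2 + 16*s - 80) ds = 17/12.
Total enclosed area = 1280/3 + 17/12 = 5137/12.

5137/12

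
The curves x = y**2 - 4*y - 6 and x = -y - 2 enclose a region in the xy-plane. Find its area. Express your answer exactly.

125/6

Both boundary curves give x as a function of y, so integrate with respect to y. Setting them equal: y**2 - 3*y - 4 = 0, i.e. (y - 4)*(y + 1) = 0, so they meet at y = -1, 4.
For y in [-1, 4], x = y**2 - 4*y - 6 is on the left; area = ∫[-1,4] (-(y**2 - 3*y - 4)) dy = 125/6.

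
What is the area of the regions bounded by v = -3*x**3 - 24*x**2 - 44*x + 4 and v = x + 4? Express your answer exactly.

Set the curves equal: -3*x**3 - 24*x**2 - 44*x + 4 = x + 4, so -3*x**3 - 24*x**2 - 45*x = 0, which factors as -3*x*(x + 3)*(x + 5) = 0. The curves meet at x = -5, -3, 0.
On [-5, -3], v = x + 4 is on top; that piece has area ∫[-5,-3] (-(-3*x**3 - 24*x**2 - 45*x)) dx = 16.
On [-3, 0], v = -3*x**3 - 24*x**2 - 44*x + 4 is on top; that piece has area ∫[-3,0] (-3*x**3 - 24*x**2 - 45*x) dx = 189/4.
Total enclosed area = 16 + 189/4 = 253/4.

253/4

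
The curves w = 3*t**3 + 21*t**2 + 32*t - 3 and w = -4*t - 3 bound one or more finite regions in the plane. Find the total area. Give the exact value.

71/2

Set the curves equal: 3*t**3 + 21*t**2 + 32*t - 3 = -4*t - 3, so 3*t**3 + 21*t**2 + 36*t = 0, which factors as 3*t*(t + 3)*(t + 4) = 0. The curves meet at t = -4, -3, 0.
On [-4, -3], w = 3*t**3 + 21*t**2 + 32*t - 3 is on top; that piece has area ∫[-4,-3] (3*t**3 + 21*t**2 + 36*t) dt = 7/4.
On [-3, 0], w = -4*t - 3 is on top; that piece has area ∫[-3,0] (-(3*t**3 + 21*t**2 + 36*t)) dt = 135/4.
Total enclosed area = 7/4 + 135/4 = 71/2.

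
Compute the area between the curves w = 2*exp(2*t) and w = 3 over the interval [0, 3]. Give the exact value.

-11 - 7*log(2)/2 + log(6)/2 + 5*log(3)/2 + exp(6)

The difference (2*exp(2*t)) - (3) = 2*exp(2*t) - 3 changes sign at t = -log(2)/2 + log(3)/2 inside [0, 3], so split the integral there.
∫[0,-log(2)/2 + log(3)/2] (2*exp(2*t) - 3) dt = log(2*sqrt(6)/9) + 1/2; the area of that piece is -1/2 + log(3*sqrt(6)/4).
∫[-log(2)/2 + log(3)/2,3] (2*exp(2*t) - 3) dt = -21/2 - 3*log(2)/2 + 3*log(3)/2 + exp(6).
Total area = (-1/2 + log(3*sqrt(6)/4)) + (-21/2 - 3*log(2)/2 + 3*log(3)/2 + exp(6)) = -11 - 7*log(2)/2 + log(6)/2 + 5*log(3)/2 + exp(6).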